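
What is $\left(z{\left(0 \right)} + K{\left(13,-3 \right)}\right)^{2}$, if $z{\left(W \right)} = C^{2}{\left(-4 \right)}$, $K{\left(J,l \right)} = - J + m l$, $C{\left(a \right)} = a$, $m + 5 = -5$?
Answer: $1089$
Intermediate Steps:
$m = -10$ ($m = -5 - 5 = -10$)
$K{\left(J,l \right)} = - J - 10 l$
$z{\left(W \right)} = 16$ ($z{\left(W \right)} = \left(-4\right)^{2} = 16$)
$\left(z{\left(0 \right)} + K{\left(13,-3 \right)}\right)^{2} = \left(16 - -17\right)^{2} = \left(16 + \left(-13 + 30\right)\right)^{2} = \left(16 + 17\right)^{2} = 33^{2} = 1089$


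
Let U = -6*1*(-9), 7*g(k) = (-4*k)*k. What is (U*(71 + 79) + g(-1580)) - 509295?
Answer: -13493965/7 ≈ -1.9277e+6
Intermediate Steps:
g(k) = -4*k²/7 (g(k) = ((-4*k)*k)/7 = (-4*k²)/7 = -4*k²/7)
U = 54 (U = -6*(-9) = 54)
(U*(71 + 79) + g(-1580)) - 509295 = (54*(71 + 79) - 4/7*(-1580)²) - 509295 = (54*150 - 4/7*2496400) - 509295 = (8100 - 9985600/7) - 509295 = -9928900/7 - 509295 = -13493965/7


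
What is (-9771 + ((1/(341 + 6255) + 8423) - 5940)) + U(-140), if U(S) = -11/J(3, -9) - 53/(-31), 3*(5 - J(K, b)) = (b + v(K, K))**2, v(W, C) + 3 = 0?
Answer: -64062223931/8792468 ≈ -7286.0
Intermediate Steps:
v(W, C) = -3 (v(W, C) = -3 + 0 = -3)
J(K, b) = 5 - (-3 + b)**2/3 (J(K, b) = 5 - (b - 3)**2/3 = 5 - (-3 + b)**2/3)
U(S) = 2620/1333 (U(S) = -11/(5 - (-3 - 9)**2/3) - 53/(-31) = -11/(5 - 1/3*(-12)**2) - 53*(-1/31) = -11/(5 - 1/3*144) + 53/31 = -11/(5 - 48) + 53/31 = -11/(-43) + 53/31 = -11*(-1/43) + 53/31 = 11/43 + 53/31 = 2620/1333)
(-9771 + ((1/(341 + 6255) + 8423) - 5940)) + U(-140) = (-9771 + ((1/(341 + 6255) + 8423) - 5940)) + 2620/1333 = (-9771 + ((1/6596 + 8423) - 5940)) + 2620/1333 = (-9771 + (55558109/6596 - 5940)) + 2620/1333 = (-9771 + 16377869/6596) + 2620/1333 = -48071647/6596 + 2620/1333 = -64062223931/8792468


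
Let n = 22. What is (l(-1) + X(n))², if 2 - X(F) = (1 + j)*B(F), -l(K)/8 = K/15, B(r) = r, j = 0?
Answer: 85264/225 ≈ 378.95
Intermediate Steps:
l(K) = -8*K/15
X(F) = 2 - F (X(F) = 2 - (1 + 0)*F = 2 - F)
(l(-1) + X(n))² = (-8/15*(-1) + (2 - 1*22))² = (8/15 + (2 - 22))² = (8/15 - 20)² = (-292/15)² = 85264/225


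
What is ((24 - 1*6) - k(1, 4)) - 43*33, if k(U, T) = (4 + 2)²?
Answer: -1437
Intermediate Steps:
k(U, T) = 36 (k(U, T) = 6² = 36)
((24 - 1*6) - k(1, 4)) - 43*33 = ((24 - 1*6) - 1*36) - 43*33 = ((24 - 6) - 36) - 1419 = (18 - 36) - 1419 = -18 - 1419 = -1437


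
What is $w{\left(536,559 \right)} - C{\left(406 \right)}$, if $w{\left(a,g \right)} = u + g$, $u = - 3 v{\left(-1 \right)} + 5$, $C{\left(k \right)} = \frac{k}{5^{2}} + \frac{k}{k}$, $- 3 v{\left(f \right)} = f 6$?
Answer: $\frac{13519}{25} \approx 540.76$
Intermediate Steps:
$v{\left(f \right)} = - 2 f$ ($v{\left(f \right)} = - \frac{f 6}{3} = - \frac{6 f}{3} = - 2 f$)
$C{\left(k \right)} = 1 + \frac{k}{25}$ ($C{\left(k \right)} = \frac{k}{25} + 1 = 1 + \frac{k}{25}$)
$u = -1$ ($u = - 3 \left(\left(-2\right) \left(-1\right)\right) + 5 = \left(-3\right) 2 + 5 = -6 + 5 = -1$)
$w{\left(a,g \right)} = -1 + g$
$w{\left(536,559 \right)} - C{\left(406 \right)} = \left(-1 + 559\right) - \left(1 + \frac{1}{25} \cdot 406\right) = 558 - \left(1 + \frac{406}{25}\right) = 558 - \frac{431}{25} = \frac{13519}{25}$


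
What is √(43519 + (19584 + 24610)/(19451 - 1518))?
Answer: √13996176059793/17933 ≈ 208.62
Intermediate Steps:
√(43519 + (19584 + 24610)/(19451 - 1518)) = √(43519 + 44194/17933) = √(780470421/17933) = √13996176059793/17933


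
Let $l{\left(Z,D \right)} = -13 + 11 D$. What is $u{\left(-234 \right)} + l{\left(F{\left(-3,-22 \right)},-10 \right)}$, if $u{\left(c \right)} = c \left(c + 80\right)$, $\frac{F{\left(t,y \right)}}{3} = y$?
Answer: $35913$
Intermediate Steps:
$F{\left(t,y \right)} = 3 y$
$u{\left(c \right)} = c \left(80 + c\right)$
$u{\left(-234 \right)} + l{\left(F{\left(-3,-22 \right)},-10 \right)} = - 234 \left(80 - 234\right) + \left(-13 + 11 \left(-10\right)\right) = \left(-234\right) \left(-154\right) - 123 = 36036 - 123 = 35913$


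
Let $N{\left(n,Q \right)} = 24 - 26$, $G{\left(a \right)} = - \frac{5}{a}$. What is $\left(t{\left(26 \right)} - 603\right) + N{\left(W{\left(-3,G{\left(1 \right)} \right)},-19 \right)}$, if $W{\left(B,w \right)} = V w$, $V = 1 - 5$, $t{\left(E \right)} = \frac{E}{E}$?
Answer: $-604$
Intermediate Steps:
$t{\left(E \right)} = 1$
$V = -4$ ($V = 1 - 5 = -4$)
$W{\left(B,w \right)} = - 4 w$
$N{\left(n,Q \right)} = -2$
$\left(t{\left(26 \right)} - 603\right) + N{\left(W{\left(-3,G{\left(1 \right)} \right)},-19 \right)} = \left(1 - 603\right) - 2 = -602 - 2 = -604$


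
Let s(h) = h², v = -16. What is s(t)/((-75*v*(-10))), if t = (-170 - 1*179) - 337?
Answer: -117649/3000 ≈ -39.216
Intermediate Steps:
t = -686 (t = (-170 - 179) - 337 = -349 - 337 = -686)
s(t)/((-75*v*(-10))) = (-686)²/((-75*(-16)*(-10))) = 470596/((1200*(-10))) = 470596/(-12000) = 470596*(-1/12000) = -117649/3000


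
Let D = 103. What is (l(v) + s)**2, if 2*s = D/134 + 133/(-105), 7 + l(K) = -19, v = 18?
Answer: 11134681441/16160400 ≈ 689.01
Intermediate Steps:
l(K) = -26 (l(K) = -7 - 19 = -26)
s = -1001/4020 (s = (103/134 + 133/(-105))/2 = (103*(1/134) + 133*(-1/105))/2 = (103/134 - 19/15)/2 = (1/2)*(-1001/2010) = -1001/4020 ≈ -0.24901)
(l(v) + s)**2 = (-26 - 1001/4020)**2 = (-105521/4020)**2 = 11134681441/16160400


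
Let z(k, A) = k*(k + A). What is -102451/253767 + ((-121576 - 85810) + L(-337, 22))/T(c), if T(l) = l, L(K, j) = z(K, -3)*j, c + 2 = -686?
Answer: -293564233073/87295848 ≈ -3362.9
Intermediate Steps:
z(k, A) = k*(A + k)
c = -688 (c = -2 - 686 = -688)
L(K, j) = K*j*(-3 + K) (L(K, j) = (K*(-3 + K))*j = K*j*(-3 + K))
-102451/253767 + ((-121576 - 85810) + L(-337, 22))/T(c) = -102451/253767 + ((-121576 - 85810) - 337*22*(-3 - 337))/(-688) = -102451*1/253767 + (-207386 - 337*22*(-340))*(-1/688) = -102451/253767 + (-207386 + 2520760)*(-1/688) = -102451/253767 + 2313374*(-1/688) = -102451/253767 - 1156687/344 = -293564233073/87295848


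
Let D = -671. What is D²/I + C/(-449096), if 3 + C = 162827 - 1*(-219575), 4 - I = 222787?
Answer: -26126675323/9095541288 ≈ -2.8725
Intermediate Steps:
I = -222783 (I = 4 - 1*222787 = 4 - 222787 = -222783)
C = 382399 (C = -3 + (162827 - 1*(-219575)) = -3 + (162827 + 219575) = -3 + 382402 = 382399)
D²/I + C/(-449096) = (-671)²/(-222783) + 382399/(-449096) = 450241*(-1/222783) + 382399*(-1/449096) = -40931/20253 - 382399/449096 = -26126675323/9095541288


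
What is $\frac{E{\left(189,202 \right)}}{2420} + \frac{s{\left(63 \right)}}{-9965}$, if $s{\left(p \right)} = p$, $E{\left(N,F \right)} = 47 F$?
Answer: $\frac{1889105}{482306} \approx 3.9168$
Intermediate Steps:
$\frac{E{\left(189,202 \right)}}{2420} + \frac{s{\left(63 \right)}}{-9965} = \frac{47 \cdot 202}{2420} + \frac{63}{-9965} = 9494 \cdot \frac{1}{2420} + 63 \left(- \frac{1}{9965}\right) = \frac{4747}{1210} - \frac{63}{9965} = \frac{1889105}{482306}$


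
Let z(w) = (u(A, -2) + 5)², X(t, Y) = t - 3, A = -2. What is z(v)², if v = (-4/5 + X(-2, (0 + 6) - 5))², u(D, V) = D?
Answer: 81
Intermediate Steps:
X(t, Y) = -3 + t
v = 841/25 (v = (-4/5 + (-3 - 2))² = (-4*⅕ - 5)² = (-⅘ - 5)² = (-29/5)² = 841/25 ≈ 33.640)
z(w) = 9 (z(w) = (-2 + 5)² = 3² = 9)
z(v)² = 9² = 81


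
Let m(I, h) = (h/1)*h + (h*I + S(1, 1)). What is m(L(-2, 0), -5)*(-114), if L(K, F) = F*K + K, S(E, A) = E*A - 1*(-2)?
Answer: -4332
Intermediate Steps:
S(E, A) = 2 + A*E (S(E, A) = A*E + 2 = 2 + A*E)
L(K, F) = K + F*K
m(I, h) = 3 + h**2 + I*h (m(I, h) = (h/1)*h + (h*I + (2 + 1*1)) = (h*1)*h + (I*h + (2 + 1)) = h*h + (I*h + 3) = h**2 + (3 + I*h) = 3 + h**2 + I*h)
m(L(-2, 0), -5)*(-114) = (3 + (-5)**2 - 2*(1 + 0)*(-5))*(-114) = (3 + 25 - 2*1*(-5))*(-114) = (3 + 25 - 2*(-5))*(-114) = (3 + 25 + 10)*(-114) = 38*(-114) = -4332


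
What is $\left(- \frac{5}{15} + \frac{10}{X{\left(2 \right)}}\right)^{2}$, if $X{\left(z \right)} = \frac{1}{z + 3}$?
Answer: $\frac{22201}{9} \approx 2466.8$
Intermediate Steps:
$X{\left(z \right)} = \frac{1}{3 + z}$
$\left(- \frac{5}{15} + \frac{10}{X{\left(2 \right)}}\right)^{2} = \left(- \frac{5}{15} + \frac{10}{\frac{1}{3 + 2}}\right)^{2} = \left(\left(-5\right) \frac{1}{15} + \frac{10}{\frac{1}{5}}\right)^{2} = \left(- \frac{1}{3} + 10 \frac{1}{\frac{1}{5}}\right)^{2} = \left(- \frac{1}{3} + 10 \cdot 5\right)^{2} = \left(- \frac{1}{3} + 50\right)^{2} = \left(\frac{149}{3}\right)^{2} = \frac{22201}{9}$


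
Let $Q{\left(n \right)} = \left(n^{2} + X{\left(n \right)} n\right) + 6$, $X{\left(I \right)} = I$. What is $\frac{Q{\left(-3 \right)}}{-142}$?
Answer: $- \frac{12}{71} \approx -0.16901$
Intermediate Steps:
$Q{\left(n \right)} = 6 + 2 n^{2}$ ($Q{\left(n \right)} = \left(n^{2} + n n\right) + 6 = \left(n^{2} + n^{2}\right) + 6 = 2 n^{2} + 6 = 6 + 2 n^{2}$)
$\frac{Q{\left(-3 \right)}}{-142} = \frac{6 + 2 \left(-3\right)^{2}}{-142} = \left(6 + 2 \cdot 9\right) \left(- \frac{1}{142}\right) = \left(6 + 18\right) \left(- \frac{1}{142}\right) = 24 \left(- \frac{1}{142}\right) = - \frac{12}{71}$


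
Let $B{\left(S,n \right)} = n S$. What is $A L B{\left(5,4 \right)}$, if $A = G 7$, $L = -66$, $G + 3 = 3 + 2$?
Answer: $-18480$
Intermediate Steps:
$G = 2$ ($G = -3 + \left(3 + 2\right) = -3 + 5 = 2$)
$B{\left(S,n \right)} = S n$
$A = 14$ ($A = 2 \cdot 7 = 14$)
$A L B{\left(5,4 \right)} = 14 \left(-66\right) 5 \cdot 4 = \left(-924\right) 20 = -18480$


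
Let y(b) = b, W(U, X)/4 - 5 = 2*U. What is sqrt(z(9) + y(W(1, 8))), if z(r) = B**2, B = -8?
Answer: 2*sqrt(23) ≈ 9.5917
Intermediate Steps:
W(U, X) = 20 + 8*U (W(U, X) = 20 + 4*(2*U) = 20 + 8*U)
z(r) = 64 (z(r) = (-8)**2 = 64)
sqrt(z(9) + y(W(1, 8))) = sqrt(64 + (20 + 8*1)) = sqrt(64 + (20 + 8)) = sqrt(64 + 28) = sqrt(92) = 2*sqrt(23)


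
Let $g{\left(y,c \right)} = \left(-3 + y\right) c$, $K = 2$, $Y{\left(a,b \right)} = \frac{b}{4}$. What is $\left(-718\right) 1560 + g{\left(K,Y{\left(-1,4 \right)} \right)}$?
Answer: $-1120081$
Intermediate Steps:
$Y{\left(a,b \right)} = \frac{b}{4}$ ($Y{\left(a,b \right)} = b \frac{1}{4} = \frac{b}{4}$)
$g{\left(y,c \right)} = c \left(-3 + y\right)$
$\left(-718\right) 1560 + g{\left(K,Y{\left(-1,4 \right)} \right)} = \left(-718\right) 1560 + \frac{1}{4} \cdot 4 \left(-3 + 2\right) = -1120080 + 1 \left(-1\right) = -1120080 - 1 = -1120081$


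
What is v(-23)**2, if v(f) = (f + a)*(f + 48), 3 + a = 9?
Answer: 180625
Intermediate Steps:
a = 6 (a = -3 + 9 = 6)
v(f) = (6 + f)*(48 + f) (v(f) = (f + 6)*(f + 48) = (6 + f)*(48 + f))
v(-23)**2 = (288 + (-23)**2 + 54*(-23))**2 = (288 + 529 - 1242)**2 = (-425)**2 = 180625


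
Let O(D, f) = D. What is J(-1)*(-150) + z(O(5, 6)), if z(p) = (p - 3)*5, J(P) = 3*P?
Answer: 460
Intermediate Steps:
z(p) = -15 + 5*p (z(p) = (-3 + p)*5 = -15 + 5*p)
J(-1)*(-150) + z(O(5, 6)) = (3*(-1))*(-150) + (-15 + 5*5) = -3*(-150) + (-15 + 25) = 450 + 10 = 460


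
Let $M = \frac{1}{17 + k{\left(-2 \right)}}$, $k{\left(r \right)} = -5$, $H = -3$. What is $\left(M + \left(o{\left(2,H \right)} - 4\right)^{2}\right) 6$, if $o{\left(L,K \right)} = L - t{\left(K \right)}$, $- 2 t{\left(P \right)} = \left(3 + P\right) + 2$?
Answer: $\frac{13}{2} \approx 6.5$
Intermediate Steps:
$t{\left(P \right)} = - \frac{5}{2} - \frac{P}{2}$ ($t{\left(P \right)} = - \frac{\left(3 + P\right) + 2}{2} = - \frac{5 + P}{2} = - \frac{5}{2} - \frac{P}{2}$)
$o{\left(L,K \right)} = \frac{5}{2} + L + \frac{K}{2}$ ($o{\left(L,K \right)} = L - \left(- \frac{5}{2} - \frac{K}{2}\right) = L + \left(\frac{5}{2} + \frac{K}{2}\right) = \frac{5}{2} + L + \frac{K}{2}$)
$M = \frac{1}{12}$ ($M = \frac{1}{17 - 5} = \frac{1}{12} \approx 0.083333$)
$\left(M + \left(o{\left(2,H \right)} - 4\right)^{2}\right) 6 = \left(\frac{1}{12} + \left(\left(\frac{5}{2} + 2 + \frac{1}{2} \left(-3\right)\right) - 4\right)^{2}\right) 6 = \left(\frac{1}{12} + \left(\left(\frac{5}{2} + 2 - \frac{3}{2}\right) - 4\right)^{2}\right) 6 = \left(\frac{1}{12} + \left(3 - 4\right)^{2}\right) 6 = \left(\frac{1}{12} + \left(-1\right)^{2}\right) 6 = \left(\frac{1}{12} + 1\right) 6 = \frac{13}{12} \cdot 6 = \frac{13}{2}$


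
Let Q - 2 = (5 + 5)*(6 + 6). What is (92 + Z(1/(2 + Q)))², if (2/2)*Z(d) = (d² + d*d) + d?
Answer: 500356754881/59105344 ≈ 8465.5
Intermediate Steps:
Q = 122 (Q = 2 + (5 + 5)*(6 + 6) = 2 + 10*12 = 2 + 120 = 122)
Z(d) = d + 2*d² (Z(d) = (d² + d*d) + d = (d² + d²) + d = 2*d² + d = d + 2*d²)
(92 + Z(1/(2 + Q)))² = (92 + (1 + 2/(2 + 122))/(2 + 122))² = (92 + (1 + 2/124)/124)² = (92 + (1 + 2*(1/124))/124)² = (92 + (1 + 1/62)/124)² = (92 + (1/124)*(63/62))² = (92 + 63/7688)² = (707359/7688)² = 500356754881/59105344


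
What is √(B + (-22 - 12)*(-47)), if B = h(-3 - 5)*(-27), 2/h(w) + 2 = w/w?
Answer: 2*√413 ≈ 40.645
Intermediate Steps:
h(w) = -2 (h(w) = 2/(-2 + w/w) = 2/(-2 + 1) = 2/(-1) = 2*(-1) = -2)
B = 54 (B = -2*(-27) = 54)
√(B + (-22 - 12)*(-47)) = √(54 + (-22 - 12)*(-47)) = √(54 - 34*(-47)) = √(54 + 1598) = √1652 = 2*√413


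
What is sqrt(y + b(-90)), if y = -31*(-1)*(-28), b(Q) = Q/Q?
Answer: 17*I*sqrt(3) ≈ 29.445*I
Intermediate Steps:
b(Q) = 1
y = -868 (y = 31*(-28) = -868)
sqrt(y + b(-90)) = sqrt(-868 + 1) = sqrt(-867) = 17*I*sqrt(3)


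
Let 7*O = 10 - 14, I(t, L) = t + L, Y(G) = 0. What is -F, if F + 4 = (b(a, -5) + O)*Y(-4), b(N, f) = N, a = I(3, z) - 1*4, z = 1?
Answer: 4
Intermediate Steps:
I(t, L) = L + t
a = 0 (a = (1 + 3) - 1*4 = 4 - 4 = 0)
O = -4/7 (O = (10 - 14)/7 = (1/7)*(-4) = -4/7 ≈ -0.57143)
F = -4 (F = -4 + (0 - 4/7)*0 = -4 - 4/7*0 = -4 + 0 = -4)
-F = -1*(-4) = 4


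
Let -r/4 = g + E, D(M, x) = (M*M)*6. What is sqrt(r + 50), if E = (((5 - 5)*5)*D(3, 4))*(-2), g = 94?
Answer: I*sqrt(326) ≈ 18.055*I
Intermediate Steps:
D(M, x) = 6*M**2 (D(M, x) = M**2*6 = 6*M**2)
E = 0 (E = (((5 - 5)*5)*(6*3**2))*(-2) = ((0*5)*(6*9))*(-2) = (0*54)*(-2) = 0*(-2) = 0)
r = -376 (r = -4*(94 + 0) = -4*94 = -376)
sqrt(r + 50) = sqrt(-376 + 50) = sqrt(-326) = I*sqrt(326)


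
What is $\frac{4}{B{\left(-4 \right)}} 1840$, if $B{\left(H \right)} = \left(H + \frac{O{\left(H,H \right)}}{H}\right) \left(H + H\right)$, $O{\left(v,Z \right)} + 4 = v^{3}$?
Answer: $- \frac{920}{13} \approx -70.769$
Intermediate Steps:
$O{\left(v,Z \right)} = -4 + v^{3}$
$B{\left(H \right)} = 2 H \left(H + \frac{-4 + H^{3}}{H}\right)$ ($B{\left(H \right)} = \left(H + \frac{-4 + H^{3}}{H}\right) \left(H + H\right) = \left(H + \frac{-4 + H^{3}}{H}\right) 2 H = 2 H \left(H + \frac{-4 + H^{3}}{H}\right)$)
$\frac{4}{B{\left(-4 \right)}} 1840 = \frac{4}{-8 + 2 \left(-4\right)^{2} + 2 \left(-4\right)^{3}} \cdot 1840 = \frac{4}{-8 + 2 \cdot 16 + 2 \left(-64\right)} 1840 = \frac{4}{-8 + 32 - 128} \cdot 1840 = \frac{4}{-104} \cdot 1840 = 4 \left(- \frac{1}{104}\right) 1840 = \left(- \frac{1}{26}\right) 1840 = - \frac{920}{13}$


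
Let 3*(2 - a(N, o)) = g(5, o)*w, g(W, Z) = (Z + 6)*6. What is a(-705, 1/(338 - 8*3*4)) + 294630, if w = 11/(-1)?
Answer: 3242405/11 ≈ 2.9476e+5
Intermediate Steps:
w = -11 (w = 11*(-1) = -11)
g(W, Z) = 36 + 6*Z (g(W, Z) = (6 + Z)*6 = 36 + 6*Z)
a(N, o) = 134 + 22*o (a(N, o) = 2 - (36 + 6*o)*(-11)/3 = 2 - (-396 - 66*o)/3 = 2 + (132 + 22*o) = 134 + 22*o)
a(-705, 1/(338 - 8*3*4)) + 294630 = (134 + 22/(338 - 8*3*4)) + 294630 = (134 + 22/(338 - 24*4)) + 294630 = (134 + 22/(338 - 96)) + 294630 = (134 + 22/242) + 294630 = (134 + 22*(1/242)) + 294630 = (134 + 1/11) + 294630 = 1475/11 + 294630 = 3242405/11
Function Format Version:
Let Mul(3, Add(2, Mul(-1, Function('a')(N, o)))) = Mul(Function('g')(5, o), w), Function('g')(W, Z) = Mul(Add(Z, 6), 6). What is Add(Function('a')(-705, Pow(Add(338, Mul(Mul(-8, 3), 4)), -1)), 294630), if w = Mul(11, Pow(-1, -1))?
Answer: Rational(3242405, 11) ≈ 2.9476e+5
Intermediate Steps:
w = -11 (w = Mul(11, -1) = -11)
Function('g')(W, Z) = Add(36, Mul(6, Z)) (Function('g')(W, Z) = Mul(Add(6, Z), 6) = Add(36, Mul(6, Z)))
Function('a')(N, o) = Add(134, Mul(22, o)) (Function('a')(N, o) = Add(2, Mul(Rational(-1, 3), Mul(Add(36, Mul(6, o)), -11))) = Add(2, Mul(Rational(-1, 3), Add(-396, Mul(-66, o)))) = Add(2, Add(132, Mul(22, o))) = Add(134, Mul(22, o)))
Add(Function('a')(-705, Pow(Add(338, Mul(Mul(-8, 3), 4)), -1)), 294630) = Add(Add(134, Mul(22, Pow(Add(338, Mul(Mul(-8, 3), 4)), -1))), 294630) = Add(Add(134, Mul(22, Pow(Add(338, Mul(-24, 4)), -1))), 294630) = Add(Add(134, Mul(22, Pow(Add(338, -96), -1))), 294630) = Add(Add(134, Mul(22, Pow(242, -1))), 294630) = Add(Add(134, Mul(22, Rational(1, 242))), 294630) = Add(Add(134, Rational(1, 11)), 294630) = Add(Rational(1475, 11), 294630) = Rational(3242405, 11)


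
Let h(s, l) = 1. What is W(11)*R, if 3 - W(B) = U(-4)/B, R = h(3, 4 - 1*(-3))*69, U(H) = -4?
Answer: 2553/11 ≈ 232.09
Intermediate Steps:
R = 69 (R = 1*69 = 69)
W(B) = 3 + 4/B (W(B) = 3 - (-4)/B = 3 + 4/B)
W(11)*R = (3 + 4/11)*69 = (37/11)*69 = 2553/11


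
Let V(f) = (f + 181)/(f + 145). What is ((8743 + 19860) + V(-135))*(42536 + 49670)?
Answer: 13188961828/5 ≈ 2.6378e+9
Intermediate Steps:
V(f) = (181 + f)/(145 + f)
((8743 + 19860) + V(-135))*(42536 + 49670) = ((8743 + 19860) + (181 - 135)/(145 - 135))*(42536 + 49670) = (28603 + 46/10)*92206 = (28603 + (1/10)*46)*92206 = (28603 + 23/5)*92206 = (143038/5)*92206 = 13188961828/5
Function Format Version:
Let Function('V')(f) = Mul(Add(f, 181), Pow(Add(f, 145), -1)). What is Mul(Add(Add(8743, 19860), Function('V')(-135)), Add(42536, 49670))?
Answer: Rational(13188961828, 5) ≈ 2.6378e+9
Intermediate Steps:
Function('V')(f) = Mul(Pow(Add(145, f), -1), Add(181, f)) (Function('V')(f) = Mul(Add(181, f), Pow(Add(145, f), -1)) = Mul(Pow(Add(145, f), -1), Add(181, f)))
Mul(Add(Add(8743, 19860), Function('V')(-135)), Add(42536, 49670)) = Mul(Add(Add(8743, 19860), Mul(Pow(Add(145, -135), -1), Add(181, -135))), Add(42536, 49670)) = Mul(Add(28603, Mul(Pow(10, -1), 46)), 92206) = Mul(Add(28603, Mul(Rational(1, 10), 46)), 92206) = Mul(Add(28603, Rational(23, 5)), 92206) = Mul(Rational(143038, 5), 92206) = Rational(13188961828, 5)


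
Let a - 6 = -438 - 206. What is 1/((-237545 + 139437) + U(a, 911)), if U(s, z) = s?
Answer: -1/98746 ≈ -1.0127e-5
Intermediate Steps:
a = -638 (a = 6 + (-438 - 206) = 6 - 644 = -638)
1/((-237545 + 139437) + U(a, 911)) = 1/((-237545 + 139437) - 638) = 1/(-98108 - 638) = 1/(-98746) = -1/98746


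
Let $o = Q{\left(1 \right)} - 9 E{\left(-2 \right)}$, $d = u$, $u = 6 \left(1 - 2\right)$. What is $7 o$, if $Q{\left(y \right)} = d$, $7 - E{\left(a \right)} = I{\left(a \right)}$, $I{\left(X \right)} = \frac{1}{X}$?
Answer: $- \frac{1029}{2} \approx -514.5$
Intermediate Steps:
$E{\left(a \right)} = 7 - \frac{1}{a}$
$u = -6$ ($u = 6 \left(-1\right) = -6$)
$d = -6$
$Q{\left(y \right)} = -6$
$o = - \frac{147}{2}$ ($o = -6 - 9 \left(7 - \frac{1}{-2}\right) = -6 - 9 \left(7 - - \frac{1}{2}\right) = -6 - 9 \left(7 + \frac{1}{2}\right) = -6 - \frac{135}{2} = - \frac{147}{2} \approx -73.5$)
$7 o = 7 \left(- \frac{147}{2}\right) = - \frac{1029}{2}$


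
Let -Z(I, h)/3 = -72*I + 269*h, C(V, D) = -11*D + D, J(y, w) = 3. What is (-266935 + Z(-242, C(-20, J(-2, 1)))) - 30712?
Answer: -325709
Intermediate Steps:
C(V, D) = -10*D
Z(I, h) = -807*h + 216*I (Z(I, h) = -3*(-72*I + 269*h) = -807*h + 216*I)
(-266935 + Z(-242, C(-20, J(-2, 1)))) - 30712 = (-266935 + (-(-8070)*3 + 216*(-242))) - 30712 = (-266935 + (-807*(-30) - 52272)) - 30712 = (-266935 + (24210 - 52272)) - 30712 = (-266935 - 28062) - 30712 = -294997 - 30712 = -325709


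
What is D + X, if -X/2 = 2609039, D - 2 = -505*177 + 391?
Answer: -5307070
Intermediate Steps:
D = -88992 (D = 2 + (-505*177 + 391) = 2 + (-89385 + 391) = 2 - 88994 = -88992)
X = -5218078 (X = -2*2609039 = -5218078)
D + X = -88992 - 5218078 = -5307070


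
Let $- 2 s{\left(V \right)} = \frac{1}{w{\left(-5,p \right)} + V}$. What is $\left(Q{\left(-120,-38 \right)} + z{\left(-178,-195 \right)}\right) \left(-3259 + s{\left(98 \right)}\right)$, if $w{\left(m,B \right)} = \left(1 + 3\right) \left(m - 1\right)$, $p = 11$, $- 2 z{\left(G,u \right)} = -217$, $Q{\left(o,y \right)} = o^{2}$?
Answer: $- \frac{13995856661}{296} \approx -4.7283 \cdot 10^{7}$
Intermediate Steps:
$z{\left(G,u \right)} = \frac{217}{2}$ ($z{\left(G,u \right)} = \left(- \frac{1}{2}\right) \left(-217\right) = \frac{217}{2}$)
$w{\left(m,B \right)} = -4 + 4 m$ ($w{\left(m,B \right)} = 4 \left(-1 + m\right) = -4 + 4 m$)
$s{\left(V \right)} = - \frac{1}{2 \left(-24 + V\right)}$ ($s{\left(V \right)} = - \frac{1}{2 \left(\left(-4 + 4 \left(-5\right)\right) + V\right)} = - \frac{1}{2 \left(\left(-4 - 20\right) + V\right)} = - \frac{1}{2 \left(-24 + V\right)}$)
$\left(Q{\left(-120,-38 \right)} + z{\left(-178,-195 \right)}\right) \left(-3259 + s{\left(98 \right)}\right) = \left(\left(-120\right)^{2} + \frac{217}{2}\right) \left(-3259 - \frac{1}{-48 + 2 \cdot 98}\right) = \left(14400 + \frac{217}{2}\right) \left(-3259 - \frac{1}{-48 + 196}\right) = \frac{29017 \left(-3259 - \frac{1}{148}\right)}{2} = \frac{29017}{2} \left(- \frac{482333}{148}\right) = - \frac{13995856661}{296}$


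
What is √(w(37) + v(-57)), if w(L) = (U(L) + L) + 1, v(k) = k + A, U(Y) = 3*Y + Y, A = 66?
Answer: √195 ≈ 13.964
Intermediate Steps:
U(Y) = 4*Y
v(k) = 66 + k (v(k) = k + 66 = 66 + k)
w(L) = 1 + 5*L (w(L) = (4*L + L) + 1 = 5*L + 1 = 1 + 5*L)
√(w(37) + v(-57)) = √((1 + 5*37) + (66 - 57)) = √((1 + 185) + 9) = √(186 + 9) = √195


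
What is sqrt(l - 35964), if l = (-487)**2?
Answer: sqrt(201205) ≈ 448.56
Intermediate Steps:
l = 237169
sqrt(l - 35964) = sqrt(237169 - 35964) = sqrt(201205)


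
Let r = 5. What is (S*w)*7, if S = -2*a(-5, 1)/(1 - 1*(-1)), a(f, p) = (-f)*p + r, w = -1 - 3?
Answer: 280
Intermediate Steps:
w = -4
a(f, p) = 5 - f*p (a(f, p) = (-f)*p + 5 = -f*p + 5 = 5 - f*p)
S = -10 (S = -2*(5 - 1*(-5)*1)/(1 - 1*(-1)) = -2*(5 + 5)/(1 + 1) = -20/2 = -2*5 = -10)
(S*w)*7 = -10*(-4)*7 = 40*7 = 280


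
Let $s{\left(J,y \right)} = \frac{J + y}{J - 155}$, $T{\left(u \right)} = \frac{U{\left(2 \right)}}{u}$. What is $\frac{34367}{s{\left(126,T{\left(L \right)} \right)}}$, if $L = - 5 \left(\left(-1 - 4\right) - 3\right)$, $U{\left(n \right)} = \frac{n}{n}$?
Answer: $- \frac{39865720}{5041} \approx -7908.3$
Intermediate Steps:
$U{\left(n \right)} = 1$
$L = 40$ ($L = - 5 \left(-5 - 3\right) = \left(-5\right) \left(-8\right) = 40$)
$T{\left(u \right)} = \frac{1}{u}$ ($T{\left(u \right)} = 1 \frac{1}{u} = \frac{1}{u}$)
$s{\left(J,y \right)} = \frac{J + y}{-155 + J}$
$\frac{34367}{s{\left(126,T{\left(L \right)} \right)}} = \frac{34367}{\frac{1}{-155 + 126} \left(126 + \frac{1}{40}\right)} = \frac{34367}{\frac{1}{-29} \left(126 + \frac{1}{40}\right)} = \frac{34367}{\left(- \frac{1}{29}\right) \frac{5041}{40}} = \frac{34367}{- \frac{5041}{1160}} = 34367 \left(- \frac{1160}{5041}\right) = - \frac{39865720}{5041}$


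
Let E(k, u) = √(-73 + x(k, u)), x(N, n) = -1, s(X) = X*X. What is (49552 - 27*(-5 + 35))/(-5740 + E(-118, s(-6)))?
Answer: -139889540/16473837 - 24371*I*√74/16473837 ≈ -8.4916 - 0.012726*I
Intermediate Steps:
s(X) = X²
E(k, u) = I*√74 (E(k, u) = √(-73 - 1) = √(-74) = I*√74)
(49552 - 27*(-5 + 35))/(-5740 + E(-118, s(-6))) = (49552 - 27*(-5 + 35))/(-5740 + I*√74) = (49552 - 27*30)/(-5740 + I*√74) = (49552 - 810)/(-5740 + I*√74) = 48742/(-5740 + I*√74)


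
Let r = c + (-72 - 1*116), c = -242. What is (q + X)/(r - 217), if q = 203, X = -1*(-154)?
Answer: -357/647 ≈ -0.55178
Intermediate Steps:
X = 154
r = -430 (r = -242 + (-72 - 1*116) = -242 + (-72 - 116) = -242 - 188 = -430)
(q + X)/(r - 217) = (203 + 154)/(-430 - 217) = 357/(-647) = 357*(-1/647) = -357/647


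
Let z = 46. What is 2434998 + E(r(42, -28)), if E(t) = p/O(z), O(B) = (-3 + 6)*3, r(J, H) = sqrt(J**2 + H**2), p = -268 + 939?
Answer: 21915653/9 ≈ 2.4351e+6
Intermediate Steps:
p = 671
r(J, H) = sqrt(H**2 + J**2)
O(B) = 9 (O(B) = 3*3 = 9)
E(t) = 671/9
2434998 + E(r(42, -28)) = 2434998 + 671/9 = 21915653/9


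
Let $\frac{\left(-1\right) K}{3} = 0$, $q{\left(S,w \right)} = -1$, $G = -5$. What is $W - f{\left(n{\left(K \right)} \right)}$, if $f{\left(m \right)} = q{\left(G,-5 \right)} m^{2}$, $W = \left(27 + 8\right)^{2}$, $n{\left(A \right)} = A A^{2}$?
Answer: $1225$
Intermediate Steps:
$K = 0$ ($K = \left(-3\right) 0 = 0$)
$n{\left(A \right)} = A^{3}$
$W = 1225$ ($W = 35^{2} = 1225$)
$f{\left(m \right)} = - m^{2}$
$W - f{\left(n{\left(K \right)} \right)} = 1225 - - \left(0^{3}\right)^{2} = 1225 - - 0^{2} = 1225 - \left(-1\right) 0 = 1225 - 0 = 1225 + 0 = 1225$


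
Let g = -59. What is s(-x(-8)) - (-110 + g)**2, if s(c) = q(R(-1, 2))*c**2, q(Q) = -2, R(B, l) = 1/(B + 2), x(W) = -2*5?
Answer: -28761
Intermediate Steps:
x(W) = -10
R(B, l) = 1/(2 + B)
s(c) = -2*c**2
s(-x(-8)) - (-110 + g)**2 = -2*(-1*(-10))**2 - (-110 - 59)**2 = -2*10**2 - 1*(-169)**2 = -2*100 - 1*28561 = -200 - 28561 = -28761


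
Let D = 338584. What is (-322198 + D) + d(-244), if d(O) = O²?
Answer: 75922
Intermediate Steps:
(-322198 + D) + d(-244) = (-322198 + 338584) + (-244)² = 16386 + 59536 = 75922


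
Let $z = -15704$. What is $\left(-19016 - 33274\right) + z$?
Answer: $-67994$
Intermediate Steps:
$\left(-19016 - 33274\right) + z = \left(-19016 - 33274\right) - 15704 = -52290 - 15704 = -67994$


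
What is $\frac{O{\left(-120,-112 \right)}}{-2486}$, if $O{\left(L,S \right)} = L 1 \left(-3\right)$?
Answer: $- \frac{180}{1243} \approx -0.14481$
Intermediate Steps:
$O{\left(L,S \right)} = - 3 L$ ($O{\left(L,S \right)} = L \left(-3\right) = - 3 L$)
$\frac{O{\left(-120,-112 \right)}}{-2486} = \frac{\left(-3\right) \left(-120\right)}{-2486} = 360 \left(- \frac{1}{2486}\right) = - \frac{180}{1243}$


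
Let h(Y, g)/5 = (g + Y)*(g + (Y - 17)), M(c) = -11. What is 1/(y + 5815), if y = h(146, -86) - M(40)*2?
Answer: 1/18737 ≈ 5.3370e-5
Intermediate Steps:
h(Y, g) = 5*(Y + g)*(-17 + Y + g) (h(Y, g) = 5*((g + Y)*(g + (Y - 17))) = 5*((Y + g)*(g + (-17 + Y))) = 5*((Y + g)*(-17 + Y + g)) = 5*(Y + g)*(-17 + Y + g))
y = 12922 (y = (-85*146 - 85*(-86) + 5*146² + 5*(-86)² + 10*146*(-86)) - (-11)*2 = (-12410 + 7310 + 5*21316 + 5*7396 - 125560) - 1*(-22) = (-12410 + 7310 + 106580 + 36980 - 125560) + 22 = 12900 + 22 = 12922)
1/(y + 5815) = 1/(12922 + 5815) = 1/18737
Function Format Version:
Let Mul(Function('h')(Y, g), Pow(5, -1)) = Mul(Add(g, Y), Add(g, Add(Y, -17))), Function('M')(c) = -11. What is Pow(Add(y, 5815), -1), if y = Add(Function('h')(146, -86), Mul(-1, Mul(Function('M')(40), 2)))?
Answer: Rational(1, 18737) ≈ 5.3370e-5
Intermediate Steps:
Function('h')(Y, g) = Mul(5, Add(Y, g), Add(-17, Y, g)) (Function('h')(Y, g) = Mul(5, Mul(Add(g, Y), Add(g, Add(Y, -17)))) = Mul(5, Mul(Add(Y, g), Add(g, Add(-17, Y)))) = Mul(5, Mul(Add(Y, g), Add(-17, Y, g))) = Mul(5, Add(Y, g), Add(-17, Y, g)))
y = 12922 (y = Add(Add(Mul(-85, 146), Mul(-85, -86), Mul(5, Pow(146, 2)), Mul(5, Pow(-86, 2)), Mul(10, 146, -86)), Mul(-1, Mul(-11, 2))) = Add(Add(-12410, 7310, Mul(5, 21316), Mul(5, 7396), -125560), Mul(-1, -22)) = Add(Add(-12410, 7310, 106580, 36980, -125560), 22) = Add(12900, 22) = 12922)
Pow(Add(y, 5815), -1) = Pow(Add(12922, 5815), -1) = Pow(18737, -1) = Rational(1, 18737)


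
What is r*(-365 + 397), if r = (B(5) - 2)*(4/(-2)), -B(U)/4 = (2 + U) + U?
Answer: 3200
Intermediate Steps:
B(U) = -8 - 8*U (B(U) = -4*((2 + U) + U) = -4*(2 + 2*U) = -8 - 8*U)
r = 100 (r = ((-8 - 8*5) - 2)*(4/(-2)) = ((-8 - 40) - 2)*(4*(-½)) = (-48 - 2)*(-2) = -50*(-2) = 100)
r*(-365 + 397) = 100*(-365 + 397) = 100*32 = 3200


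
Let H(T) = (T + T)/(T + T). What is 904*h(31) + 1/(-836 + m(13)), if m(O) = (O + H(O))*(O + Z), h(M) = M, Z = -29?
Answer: 29705439/1060 ≈ 28024.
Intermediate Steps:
H(T) = 1 (H(T) = (2*T)/((2*T)) = (2*T)*(1/(2*T)) = 1)
m(O) = (1 + O)*(-29 + O) (m(O) = (O + 1)*(O - 29) = (1 + O)*(-29 + O))
904*h(31) + 1/(-836 + m(13)) = 904*31 + 1/(-836 + (-29 + 13² - 28*13)) = 28024 + 1/(-836 + (-29 + 169 - 364)) = 28024 + 1/(-836 - 224) = 28024 + 1/(-1060) = 28024 - 1/1060 = 29705439/1060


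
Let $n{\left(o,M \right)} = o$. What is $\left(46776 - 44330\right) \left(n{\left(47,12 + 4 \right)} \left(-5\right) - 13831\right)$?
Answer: $-34405436$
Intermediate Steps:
$\left(46776 - 44330\right) \left(n{\left(47,12 + 4 \right)} \left(-5\right) - 13831\right) = \left(46776 - 44330\right) \left(47 \left(-5\right) - 13831\right) = 2446 \left(-235 - 13831\right) = 2446 \left(-14066\right) = -34405436$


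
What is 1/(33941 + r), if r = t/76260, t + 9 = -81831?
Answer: 41/1391537 ≈ 2.9464e-5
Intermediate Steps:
t = -81840 (t = -9 - 81831 = -81840)
r = -44/41 (r = -81840/76260 = -81840*1/76260 = -44/41 ≈ -1.0732)
1/(33941 + r) = 1/(33941 - 44/41) = 1/(1391537/41) = 41/1391537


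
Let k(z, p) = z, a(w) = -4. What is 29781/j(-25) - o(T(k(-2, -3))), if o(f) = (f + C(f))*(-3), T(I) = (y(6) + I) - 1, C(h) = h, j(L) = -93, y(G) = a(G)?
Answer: -11229/31 ≈ -362.23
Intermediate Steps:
y(G) = -4
T(I) = -5 + I (T(I) = (-4 + I) - 1 = -5 + I)
o(f) = -6*f (o(f) = (f + f)*(-3) = (2*f)*(-3) = -6*f)
29781/j(-25) - o(T(k(-2, -3))) = 29781/(-93) - (-6)*(-5 - 2) = 29781*(-1/93) - (-6)*(-7) = -9927/31 - 1*42 = -9927/31 - 42 = -11229/31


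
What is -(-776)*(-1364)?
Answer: -1058464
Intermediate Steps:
-(-776)*(-1364) = -1*1058464 = -1058464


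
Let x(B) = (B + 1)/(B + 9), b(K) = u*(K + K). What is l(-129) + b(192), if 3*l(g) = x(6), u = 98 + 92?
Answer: 3283207/45 ≈ 72960.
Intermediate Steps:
u = 190
b(K) = 380*K (b(K) = 190*(K + K) = 190*(2*K) = 380*K)
x(B) = (1 + B)/(9 + B)
l(g) = 7/45 (l(g) = ((1 + 6)/(9 + 6))/3 = (7/15)/3 = ((1/15)*7)/3 = (⅓)*(7/15) = 7/45)
l(-129) + b(192) = 7/45 + 380*192 = 7/45 + 72960 = 3283207/45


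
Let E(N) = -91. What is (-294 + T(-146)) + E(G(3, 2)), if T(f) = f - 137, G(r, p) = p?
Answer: -668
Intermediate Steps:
T(f) = -137 + f
(-294 + T(-146)) + E(G(3, 2)) = (-294 + (-137 - 146)) - 91 = (-294 - 283) - 91 = -577 - 91 = -668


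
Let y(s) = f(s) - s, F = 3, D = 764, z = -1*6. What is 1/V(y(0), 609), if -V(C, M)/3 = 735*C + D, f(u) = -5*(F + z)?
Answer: -1/35367 ≈ -2.8275e-5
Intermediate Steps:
z = -6
f(u) = 15 (f(u) = -5*(3 - 6) = -5*(-3) = 15)
y(s) = 15 - s
V(C, M) = -2292 - 2205*C (V(C, M) = -3*(735*C + 764) = -3*(764 + 735*C) = -2292 - 2205*C)
1/V(y(0), 609) = 1/(-2292 - 2205*(15 - 1*0)) = 1/(-2292 - 2205*(15 + 0)) = 1/(-2292 - 2205*15) = 1/(-2292 - 33075) = 1/(-35367) = -1/35367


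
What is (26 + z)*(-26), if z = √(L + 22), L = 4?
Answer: -676 - 26*√26 ≈ -808.57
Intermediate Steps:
z = √26 (z = √(4 + 22) = √26 ≈ 5.0990)
(26 + z)*(-26) = (26 + √26)*(-26) = -676 - 26*√26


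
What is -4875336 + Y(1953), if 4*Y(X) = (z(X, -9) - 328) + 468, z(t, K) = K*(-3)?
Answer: -19501177/4 ≈ -4.8753e+6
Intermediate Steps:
z(t, K) = -3*K
Y(X) = 167/4 (Y(X) = ((-3*(-9) - 328) + 468)/4 = ((27 - 328) + 468)/4 = (-301 + 468)/4 = (1/4)*167 = 167/4)
-4875336 + Y(1953) = -4875336 + 167/4 = -19501177/4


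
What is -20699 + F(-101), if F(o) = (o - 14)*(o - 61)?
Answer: -2069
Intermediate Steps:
F(o) = (-61 + o)*(-14 + o) (F(o) = (-14 + o)*(-61 + o) = (-61 + o)*(-14 + o))
-20699 + F(-101) = -20699 + (854 + (-101)² - 75*(-101)) = -20699 + (854 + 10201 + 7575) = -20699 + 18630 = -2069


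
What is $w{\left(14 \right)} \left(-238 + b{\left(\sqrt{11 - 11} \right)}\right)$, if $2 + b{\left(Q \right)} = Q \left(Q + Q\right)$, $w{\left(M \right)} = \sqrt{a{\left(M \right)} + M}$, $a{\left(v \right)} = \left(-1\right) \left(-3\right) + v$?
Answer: $- 240 \sqrt{31} \approx -1336.3$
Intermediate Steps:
$a{\left(v \right)} = 3 + v$
$w{\left(M \right)} = \sqrt{3 + 2 M}$ ($w{\left(M \right)} = \sqrt{\left(3 + M\right) + M} = \sqrt{3 + 2 M}$)
$b{\left(Q \right)} = -2 + 2 Q^{2}$ ($b{\left(Q \right)} = -2 + Q \left(Q + Q\right) = -2 + Q 2 Q = -2 + 2 Q^{2}$)
$w{\left(14 \right)} \left(-238 + b{\left(\sqrt{11 - 11} \right)}\right) = \sqrt{3 + 2 \cdot 14} \left(-238 - \left(2 - 2 \left(\sqrt{11 - 11}\right)^{2}\right)\right) = \sqrt{3 + 28} \left(-238 - \left(2 - 2 \left(\sqrt{0}\right)^{2}\right)\right) = \sqrt{31} \left(-238 - \left(2 - 2 \cdot 0^{2}\right)\right) = \sqrt{31} \left(-238 + \left(-2 + 2 \cdot 0\right)\right) = \sqrt{31} \left(-238 + \left(-2 + 0\right)\right) = \sqrt{31} \left(-238 - 2\right) = \sqrt{31} \left(-240\right) = - 240 \sqrt{31}$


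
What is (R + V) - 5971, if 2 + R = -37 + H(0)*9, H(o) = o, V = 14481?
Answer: 8471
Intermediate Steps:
R = -39 (R = -2 + (-37 + 0*9) = -2 + (-37 + 0) = -2 - 37 = -39)
(R + V) - 5971 = (-39 + 14481) - 5971 = 14442 - 5971 = 8471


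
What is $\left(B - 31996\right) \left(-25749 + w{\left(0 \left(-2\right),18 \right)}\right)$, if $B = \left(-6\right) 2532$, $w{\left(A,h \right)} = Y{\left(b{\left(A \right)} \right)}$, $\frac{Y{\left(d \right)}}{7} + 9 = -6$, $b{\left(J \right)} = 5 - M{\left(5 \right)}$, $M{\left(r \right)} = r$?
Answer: $1219998552$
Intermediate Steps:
$b{\left(J \right)} = 0$ ($b{\left(J \right)} = 5 - 5 = 0$)
$Y{\left(d \right)} = -105$ ($Y{\left(d \right)} = -63 + 7 \left(-6\right) = -63 - 42 = -105$)
$w{\left(A,h \right)} = -105$
$B = -15192$
$\left(B - 31996\right) \left(-25749 + w{\left(0 \left(-2\right),18 \right)}\right) = \left(-15192 - 31996\right) \left(-25749 - 105\right) = \left(-47188\right) \left(-25854\right) = 1219998552$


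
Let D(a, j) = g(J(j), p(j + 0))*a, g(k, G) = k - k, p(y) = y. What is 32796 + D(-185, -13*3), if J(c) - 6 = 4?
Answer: 32796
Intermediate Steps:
J(c) = 10 (J(c) = 6 + 4 = 10)
g(k, G) = 0
D(a, j) = 0 (D(a, j) = 0*a = 0)
32796 + D(-185, -13*3) = 32796 + 0 = 32796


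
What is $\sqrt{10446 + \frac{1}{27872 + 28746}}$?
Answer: $\frac{\sqrt{33485675970722}}{56618} \approx 102.21$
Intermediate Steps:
$\sqrt{10446 + \frac{1}{27872 + 28746}} = \sqrt{10446 + \frac{1}{56618}} = \sqrt{\frac{591431629}{56618}} = \frac{\sqrt{33485675970722}}{56618}$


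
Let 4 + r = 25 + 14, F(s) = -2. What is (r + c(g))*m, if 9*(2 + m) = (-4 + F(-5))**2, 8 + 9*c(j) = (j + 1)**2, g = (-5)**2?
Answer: 1966/9 ≈ 218.44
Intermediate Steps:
g = 25
c(j) = -8/9 + (1 + j)**2/9 (c(j) = -8/9 + (j + 1)**2/9 = -8/9 + (1 + j)**2/9)
r = 35 (r = -4 + (25 + 14) = -4 + 39 = 35)
m = 2 (m = -2 + (-4 - 2)**2/9 = -2 + (1/9)*(-6)**2 = -2 + (1/9)*36 = -2 + 4 = 2)
(r + c(g))*m = (35 + (-8/9 + (1 + 25)**2/9))*2 = (35 + (-8/9 + (1/9)*26**2))*2 = (35 + (-8/9 + (1/9)*676))*2 = (35 + (-8/9 + 676/9))*2 = (35 + 668/9)*2 = (983/9)*2 = 1966/9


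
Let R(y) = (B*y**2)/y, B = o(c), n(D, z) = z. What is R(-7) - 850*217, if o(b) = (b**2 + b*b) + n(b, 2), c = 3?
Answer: -184590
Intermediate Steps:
o(b) = 2 + 2*b**2 (o(b) = (b**2 + b*b) + 2 = (b**2 + b**2) + 2 = 2*b**2 + 2 = 2 + 2*b**2)
B = 20 (B = 2 + 2*3**2 = 2 + 2*9 = 2 + 18 = 20)
R(y) = 20*y (R(y) = (20*y**2)/y = 20*y)
R(-7) - 850*217 = 20*(-7) - 850*217 = -140 - 184450 = -184590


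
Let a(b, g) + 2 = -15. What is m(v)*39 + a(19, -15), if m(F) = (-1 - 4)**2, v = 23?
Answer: 958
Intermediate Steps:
a(b, g) = -17 (a(b, g) = -2 - 15 = -17)
m(F) = 25 (m(F) = (-5)**2 = 25)
m(v)*39 + a(19, -15) = 25*39 - 17 = 975 - 17 = 958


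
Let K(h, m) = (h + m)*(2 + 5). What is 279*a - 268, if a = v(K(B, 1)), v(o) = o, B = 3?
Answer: 7544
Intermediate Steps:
K(h, m) = 7*h + 7*m (K(h, m) = (h + m)*7 = 7*h + 7*m)
a = 28 (a = 7*3 + 7*1 = 21 + 7 = 28)
279*a - 268 = 279*28 - 268 = 7812 - 268 = 7544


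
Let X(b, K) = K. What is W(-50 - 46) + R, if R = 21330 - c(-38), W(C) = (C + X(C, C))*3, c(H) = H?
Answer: 20792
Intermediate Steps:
W(C) = 6*C (W(C) = (C + C)*3 = (2*C)*3 = 6*C)
R = 21368 (R = 21330 - 1*(-38) = 21330 + 38 = 21368)
W(-50 - 46) + R = 6*(-50 - 46) + 21368 = 6*(-96) + 21368 = -576 + 21368 = 20792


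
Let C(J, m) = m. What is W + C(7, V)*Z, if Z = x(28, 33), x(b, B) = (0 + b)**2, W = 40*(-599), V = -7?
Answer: -29448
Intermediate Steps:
W = -23960
x(b, B) = b**2
Z = 784 (Z = 28**2 = 784)
W + C(7, V)*Z = -23960 - 7*784 = -23960 - 5488 = -29448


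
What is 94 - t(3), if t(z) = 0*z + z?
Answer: 91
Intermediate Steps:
t(z) = z (t(z) = 0 + z = z)
94 - t(3) = 94 - 1*3 = 94 - 3 = 91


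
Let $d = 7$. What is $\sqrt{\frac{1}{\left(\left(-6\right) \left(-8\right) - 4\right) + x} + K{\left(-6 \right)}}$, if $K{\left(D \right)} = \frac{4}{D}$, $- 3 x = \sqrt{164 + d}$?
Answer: $\frac{\sqrt{-255 + 6 \sqrt{19}}}{3 \sqrt{44 - \sqrt{19}}} \approx 0.8009 i$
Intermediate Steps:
$x = - \sqrt{19}$ ($x = - \frac{\sqrt{164 + 7}}{3} = - \frac{\sqrt{171}}{3} = - \frac{3 \sqrt{19}}{3} = - \sqrt{19} \approx -4.3589$)
$\sqrt{\frac{1}{\left(\left(-6\right) \left(-8\right) - 4\right) + x} + K{\left(-6 \right)}} = \sqrt{\frac{1}{\left(\left(-6\right) \left(-8\right) - 4\right) - \sqrt{19}} + \frac{4}{-6}} = \sqrt{\frac{1}{\left(48 - 4\right) - \sqrt{19}} + 4 \left(- \frac{1}{6}\right)} = \sqrt{\frac{1}{44 - \sqrt{19}} - \frac{2}{3}} = \sqrt{- \frac{2}{3} + \frac{1}{44 - \sqrt{19}}}$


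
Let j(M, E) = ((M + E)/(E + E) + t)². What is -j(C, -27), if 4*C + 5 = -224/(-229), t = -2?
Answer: -596580625/271854144 ≈ -2.1945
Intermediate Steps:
C = -921/916 (C = -5/4 + (-224/(-229))/4 = -5/4 + (-224*(-1/229))/4 = -5/4 + (¼)*(224/229) = -5/4 + 56/229 = -921/916 ≈ -1.0055)
j(M, E) = (-2 + (E + M)/(2*E))² (j(M, E) = ((M + E)/(E + E) - 2)² = ((E + M)/((2*E)) - 2)² = ((E + M)*(1/(2*E)) - 2)² = ((E + M)/(2*E) - 2)² = (-2 + (E + M)/(2*E))²)
-j(C, -27) = -(-921/916 - 3*(-27))²/(4*(-27)²) = -(-921/916 + 81)²/(4*729) = -(73275/916)²/(4*729) = -5369225625/(4*729*839056) = -1*596580625/271854144 = -596580625/271854144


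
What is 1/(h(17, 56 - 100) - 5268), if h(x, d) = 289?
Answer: -1/4979 ≈ -0.00020084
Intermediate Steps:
1/(h(17, 56 - 100) - 5268) = 1/(289 - 5268) = 1/(-4979) = -1/4979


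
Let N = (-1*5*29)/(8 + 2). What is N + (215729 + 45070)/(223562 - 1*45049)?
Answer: -4655279/357026 ≈ -13.039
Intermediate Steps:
N = -29/2 (N = -5*29/10 = -145*⅒ = -29/2 ≈ -14.500)
N + (215729 + 45070)/(223562 - 1*45049) = -29/2 + (215729 + 45070)/(223562 - 1*45049) = -29/2 + 260799/(223562 - 45049) = -29/2 + 260799/178513 = -4655279/357026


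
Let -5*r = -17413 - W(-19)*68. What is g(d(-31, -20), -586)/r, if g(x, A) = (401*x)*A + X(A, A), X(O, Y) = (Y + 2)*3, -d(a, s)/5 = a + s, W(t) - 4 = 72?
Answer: -99871970/7527 ≈ -13269.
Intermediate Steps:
W(t) = 76 (W(t) = 4 + 72 = 76)
d(a, s) = -5*a - 5*s (d(a, s) = -5*(a + s) = -5*a - 5*s)
X(O, Y) = 6 + 3*Y (X(O, Y) = (2 + Y)*3 = 6 + 3*Y)
r = 22581/5 (r = -(-17413 - 76*68)/5 = -(-17413 - 1*5168)/5 = -(-17413 - 5168)/5 = -⅕*(-22581) = 22581/5 ≈ 4516.2)
g(x, A) = 6 + 3*A + 401*A*x (g(x, A) = (401*x)*A + (6 + 3*A) = 401*A*x + (6 + 3*A) = 6 + 3*A + 401*A*x)
g(d(-31, -20), -586)/r = (6 + 3*(-586) + 401*(-586)*(-5*(-31) - 5*(-20)))/(22581/5) = (6 - 1758 + 401*(-586)*(155 + 100))*(5/22581) = (6 - 1758 + 401*(-586)*255)*(5/22581) = (6 - 1758 - 59921430)*(5/22581) = -59923182*5/22581 = -99871970/7527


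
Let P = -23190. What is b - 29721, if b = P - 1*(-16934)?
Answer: -35977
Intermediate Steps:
b = -6256 (b = -23190 - 1*(-16934) = -23190 + 16934 = -6256)
b - 29721 = -6256 - 29721 = -35977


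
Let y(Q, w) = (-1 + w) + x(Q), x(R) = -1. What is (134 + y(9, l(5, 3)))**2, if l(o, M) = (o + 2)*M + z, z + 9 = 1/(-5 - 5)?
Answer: 2070721/100 ≈ 20707.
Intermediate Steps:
z = -91/10 (z = -9 + 1/(-5 - 5) = -9 + 1/(-10) = -9 - 1/10 = -91/10 ≈ -9.1000)
l(o, M) = -91/10 + M*(2 + o) (l(o, M) = (o + 2)*M - 91/10 = (2 + o)*M - 91/10 = M*(2 + o) - 91/10 = -91/10 + M*(2 + o))
y(Q, w) = -2 + w (y(Q, w) = (-1 + w) - 1 = -2 + w)
(134 + y(9, l(5, 3)))**2 = (134 + (-2 + (-91/10 + 2*3 + 3*5)))**2 = (134 + (-2 + (-91/10 + 6 + 15)))**2 = (134 + (-2 + 119/10))**2 = (134 + 99/10)**2 = (1439/10)**2 = 2070721/100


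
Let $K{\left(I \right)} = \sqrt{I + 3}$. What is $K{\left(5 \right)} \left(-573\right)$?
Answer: $- 1146 \sqrt{2} \approx -1620.7$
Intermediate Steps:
$K{\left(I \right)} = \sqrt{3 + I}$
$K{\left(5 \right)} \left(-573\right) = \sqrt{3 + 5} \left(-573\right) = \sqrt{8} \left(-573\right) = 2 \sqrt{2} \left(-573\right) = - 1146 \sqrt{2}$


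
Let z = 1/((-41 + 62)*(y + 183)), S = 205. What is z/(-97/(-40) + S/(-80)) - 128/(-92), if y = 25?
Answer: 95981/69069 ≈ 1.3896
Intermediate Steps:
z = 1/4368 (z = 1/((-41 + 62)*(25 + 183)) = 1/(21*208) = 1/4368 ≈ 0.00022894)
z/(-97/(-40) + S/(-80)) - 128/(-92) = 1/(4368*(-97/(-40) + 205/(-80))) - 128/(-92) = 1/(4368*(-97*(-1/40) + 205*(-1/80))) - 128*(-1/92) = 1/(4368*(97/40 - 41/16)) + 32/23 = 1/(4368*(-11/80)) + 32/23 = (1/4368)*(-80/11) + 32/23 = -5/3003 + 32/23 = 95981/69069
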